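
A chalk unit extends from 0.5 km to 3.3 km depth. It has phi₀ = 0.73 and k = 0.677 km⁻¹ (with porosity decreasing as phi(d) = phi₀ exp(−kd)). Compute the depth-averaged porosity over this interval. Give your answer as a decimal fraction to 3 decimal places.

⟨phi⟩ = (1/(d₂−d₁)) ∫ phi₀ e^(−kd) dd = phi₀·(e^(−k·d₁) − e^(−k·d₂)) / (k·(d₂−d₁))
e^(−0.677×0.5) = 0.7128; e^(−0.677×3.3) = 0.1071
⟨phi⟩ = 0.73 × (0.7128 − 0.1071) / (0.677 × 2.8) = 0.73 × 0.3196 = 0.2333

0.233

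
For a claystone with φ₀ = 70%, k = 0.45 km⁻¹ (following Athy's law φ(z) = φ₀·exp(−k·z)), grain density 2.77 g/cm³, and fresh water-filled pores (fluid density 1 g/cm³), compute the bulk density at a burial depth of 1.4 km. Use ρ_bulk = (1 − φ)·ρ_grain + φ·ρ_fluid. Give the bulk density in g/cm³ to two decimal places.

Porosity at depth: φ = 0.7·exp(−0.45×1.4) = 0.7×0.5326 = 0.3728
Bulk density: ρ_b = (1−φ)ρ_g + φ·ρ_f = 0.6272×2.77 + 0.3728×1
       = 1.737 + 0.373 = 2.110 g/cm³

2.11 g/cm³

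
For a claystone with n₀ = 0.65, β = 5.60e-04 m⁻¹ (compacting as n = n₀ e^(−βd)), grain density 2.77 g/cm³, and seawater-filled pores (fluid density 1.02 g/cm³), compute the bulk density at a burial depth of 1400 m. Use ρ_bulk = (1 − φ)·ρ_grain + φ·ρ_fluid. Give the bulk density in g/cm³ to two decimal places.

Working in km (1 km = 1000 m; β in km⁻¹ = β in m⁻¹ × 1000):
Porosity at depth: n = 0.65·exp(−0.56×1.4) = 0.65×0.4566 = 0.2968
Bulk density: ρ_b = (1−n)ρ_g + n·ρ_f = 0.7032×2.77 + 0.2968×1.02
       = 1.948 + 0.303 = 2.251 g/cm³

2.25 g/cm³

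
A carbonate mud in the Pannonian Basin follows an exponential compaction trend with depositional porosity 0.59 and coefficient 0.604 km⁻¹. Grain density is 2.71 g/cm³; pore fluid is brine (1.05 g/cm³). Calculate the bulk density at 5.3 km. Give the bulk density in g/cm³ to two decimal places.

Porosity at depth: n = 0.59·exp(−0.604×5.3) = 0.59×0.0407 = 0.0240
Bulk density: ρ_b = (1−n)ρ_g + n·ρ_f = 0.9760×2.71 + 0.0240×1.05
       = 2.645 + 0.025 = 2.670 g/cm³

2.67 g/cm³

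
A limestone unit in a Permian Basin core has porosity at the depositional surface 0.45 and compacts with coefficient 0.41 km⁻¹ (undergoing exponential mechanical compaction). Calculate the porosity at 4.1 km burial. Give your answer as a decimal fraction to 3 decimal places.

0.084

φ = φ₀·exp(−c·d) = 0.45 × exp(−0.41 × 4.1) = 0.45 × exp(−1.681)
  = 0.45 × 0.1862 = 0.0838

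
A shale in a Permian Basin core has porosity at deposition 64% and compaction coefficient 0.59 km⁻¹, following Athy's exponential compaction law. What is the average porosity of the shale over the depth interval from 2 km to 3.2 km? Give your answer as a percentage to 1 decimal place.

⟨phi⟩ = (1/(d₂−d₁)) ∫ phi₀ e^(−cd) dd = phi₀·(e^(−c·d₁) − e^(−c·d₂)) / (c·(d₂−d₁))
e^(−0.59×2) = 0.3073; e^(−0.59×3.2) = 0.1514
⟨phi⟩ = 0.64 × (0.3073 − 0.1514) / (0.59 × 1.2) = 0.64 × 0.2202 = 0.1409

14.1%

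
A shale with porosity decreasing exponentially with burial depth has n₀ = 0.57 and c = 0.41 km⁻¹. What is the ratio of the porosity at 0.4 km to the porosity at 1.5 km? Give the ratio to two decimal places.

n(d₁)/n(d₂) = e^(−c·d₁)/e^(−c·d₂) = e^{c(d₂−d₁)}
= exp(0.41 × 1.1) = exp(0.451) = 1.5699

1.57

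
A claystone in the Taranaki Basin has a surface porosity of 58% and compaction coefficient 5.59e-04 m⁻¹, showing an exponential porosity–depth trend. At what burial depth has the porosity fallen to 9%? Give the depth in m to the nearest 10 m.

Working in km (1 km = 1000 m; c in km⁻¹ = c in m⁻¹ × 1000):
Invert Athy's law: d = ln(φ₀/φ) / c
d = ln(0.58/0.09) / 0.559 = ln(6.444) / 0.559 = 1.8632 / 0.559 = 3.333 km

3330 m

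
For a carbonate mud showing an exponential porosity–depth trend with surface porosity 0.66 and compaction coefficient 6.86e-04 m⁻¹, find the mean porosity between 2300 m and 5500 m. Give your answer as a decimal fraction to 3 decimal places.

Working in km (1 km = 1000 m; β in km⁻¹ = β in m⁻¹ × 1000):
⟨φ⟩ = (1/(Z₂−Z₁)) ∫ φ₀ e^(−βZ) dZ = φ₀·(e^(−β·Z₁) − e^(−β·Z₂)) / (β·(Z₂−Z₁))
e^(−0.686×2.3) = 0.2064; e^(−0.686×5.5) = 0.0230
⟨φ⟩ = 0.66 × (0.2064 − 0.0230) / (0.686 × 3.2) = 0.66 × 0.0836 = 0.0552

0.055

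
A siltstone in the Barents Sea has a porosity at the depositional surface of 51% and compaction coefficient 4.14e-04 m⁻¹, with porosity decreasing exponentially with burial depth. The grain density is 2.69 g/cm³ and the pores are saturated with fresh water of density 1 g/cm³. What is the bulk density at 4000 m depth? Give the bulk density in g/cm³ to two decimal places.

Working in km (1 km = 1000 m; k in km⁻¹ = k in m⁻¹ × 1000):
Porosity at depth: n = 0.51·exp(−0.414×4) = 0.51×0.1909 = 0.0974
Bulk density: ρ_b = (1−n)ρ_g + n·ρ_f = 0.9026×2.69 + 0.0974×1
       = 2.428 + 0.097 = 2.525 g/cm³

2.53 g/cm³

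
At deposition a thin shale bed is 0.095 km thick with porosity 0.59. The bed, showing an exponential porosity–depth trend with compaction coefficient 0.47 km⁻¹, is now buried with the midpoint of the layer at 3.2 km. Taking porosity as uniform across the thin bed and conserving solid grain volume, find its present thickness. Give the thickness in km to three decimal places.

0.045 km

Porosity at 3.2 km: φ = 0.59·exp(−0.47×3.2) = 0.1311
Solid-volume conservation: h(1−φ) = h₀(1−φ₀) ⇒ h = h₀·(1−φ₀)/(1−φ)
h = 0.095 × (1 − 0.59)/(1 − 0.1311) = 0.095 × 0.4719 = 0.0448 km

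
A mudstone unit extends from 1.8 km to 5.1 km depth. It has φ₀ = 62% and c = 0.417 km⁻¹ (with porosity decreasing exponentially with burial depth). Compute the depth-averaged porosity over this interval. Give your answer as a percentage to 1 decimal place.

⟨φ⟩ = (1/(z₂−z₁)) ∫ φ₀ e^(−cz) dz = φ₀·(e^(−c·z₁) − e^(−c·z₂)) / (c·(z₂−z₁))
e^(−0.417×1.8) = 0.4721; e^(−0.417×5.1) = 0.1192
⟨φ⟩ = 0.62 × (0.4721 − 0.1192) / (0.417 × 3.3) = 0.62 × 0.2564 = 0.1590

15.9%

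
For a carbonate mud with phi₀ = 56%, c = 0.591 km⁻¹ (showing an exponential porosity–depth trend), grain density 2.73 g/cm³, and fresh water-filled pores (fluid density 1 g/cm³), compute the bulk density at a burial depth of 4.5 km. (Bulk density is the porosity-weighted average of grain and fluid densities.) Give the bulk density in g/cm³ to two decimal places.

2.66 g/cm³

Porosity at depth: phi = 0.56·exp(−0.591×4.5) = 0.56×0.0700 = 0.0392
Bulk density: ρ_b = (1−phi)ρ_g + phi·ρ_f = 0.9608×2.73 + 0.0392×1
       = 2.623 + 0.039 = 2.662 g/cm³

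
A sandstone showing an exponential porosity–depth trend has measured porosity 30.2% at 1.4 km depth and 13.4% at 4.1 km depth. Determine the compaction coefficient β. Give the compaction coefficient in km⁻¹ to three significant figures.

Athy: phi(d) = phi₀ e^(−βd) ⇒ phi₁/phi₂ = e^{β(d₂−d₁)} ⇒ β = ln(phi₁/phi₂)/(d₂−d₁)
β = ln(0.302/0.134) / (4.1 − 1.4) = ln(2.254) / 2.7 = 0.8126 / 2.7 = 0.301 km⁻¹

0.301 km⁻¹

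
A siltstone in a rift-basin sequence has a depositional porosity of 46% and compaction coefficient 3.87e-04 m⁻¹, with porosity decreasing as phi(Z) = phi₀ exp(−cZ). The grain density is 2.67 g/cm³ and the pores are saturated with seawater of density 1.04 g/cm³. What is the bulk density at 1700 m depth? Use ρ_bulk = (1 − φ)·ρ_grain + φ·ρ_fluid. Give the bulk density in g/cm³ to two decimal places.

2.28 g/cm³

Working in km (1 km = 1000 m; c in km⁻¹ = c in m⁻¹ × 1000):
Porosity at depth: phi = 0.46·exp(−0.387×1.7) = 0.46×0.5179 = 0.2383
Bulk density: ρ_b = (1−phi)ρ_g + phi·ρ_f = 0.7617×2.67 + 0.2383×1.04
       = 2.034 + 0.248 = 2.282 g/cm³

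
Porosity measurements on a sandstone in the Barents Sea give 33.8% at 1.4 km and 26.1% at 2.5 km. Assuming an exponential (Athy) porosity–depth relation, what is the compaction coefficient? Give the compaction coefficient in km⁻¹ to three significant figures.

Athy: φ(Z) = φ₀ e^(−βZ) ⇒ φ₁/φ₂ = e^{β(Z₂−Z₁)} ⇒ β = ln(φ₁/φ₂)/(Z₂−Z₁)
β = ln(0.338/0.261) / (2.5 − 1.4) = ln(1.295) / 1.1 = 0.2585 / 1.1 = 0.235 km⁻¹

0.235 km⁻¹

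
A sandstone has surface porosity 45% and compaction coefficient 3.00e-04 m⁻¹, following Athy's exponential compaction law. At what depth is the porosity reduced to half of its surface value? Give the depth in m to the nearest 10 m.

2310 m

Working in km (1 km = 1000 m; k in km⁻¹ = k in m⁻¹ × 1000):
n/n₀ = 1/2 ⇒ exp(−k·d) = 1/2 ⇒ d = ln(2) / k
d = 0.6931 / 0.3 = 2.310 km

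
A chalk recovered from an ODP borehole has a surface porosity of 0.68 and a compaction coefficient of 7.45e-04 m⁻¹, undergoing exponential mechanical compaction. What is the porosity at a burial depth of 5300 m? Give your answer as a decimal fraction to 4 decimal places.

0.0131

Working in km (1 km = 1000 m; β in km⁻¹ = β in m⁻¹ × 1000):
n = n₀·exp(−β·d) = 0.68 × exp(−0.745 × 5.3) = 0.68 × exp(−3.948)
  = 0.68 × 0.0193 = 0.0131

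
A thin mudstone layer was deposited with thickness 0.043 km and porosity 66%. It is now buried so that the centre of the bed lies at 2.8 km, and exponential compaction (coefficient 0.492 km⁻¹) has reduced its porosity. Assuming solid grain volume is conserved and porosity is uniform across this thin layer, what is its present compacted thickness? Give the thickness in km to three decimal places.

0.018 km

Porosity at 2.8 km: phi = 0.66·exp(−0.492×2.8) = 0.1664
Solid-volume conservation: h(1−phi) = h₀(1−phi₀) ⇒ h = h₀·(1−phi₀)/(1−phi)
h = 0.043 × (1 − 0.66)/(1 − 0.1664) = 0.043 × 0.4079 = 0.0175 km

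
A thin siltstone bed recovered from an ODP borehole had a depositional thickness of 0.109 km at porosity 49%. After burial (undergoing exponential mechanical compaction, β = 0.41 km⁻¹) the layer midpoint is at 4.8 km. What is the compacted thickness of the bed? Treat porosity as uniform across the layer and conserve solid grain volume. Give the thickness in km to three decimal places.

0.060 km

Porosity at 4.8 km: n = 0.49·exp(−0.41×4.8) = 0.0685
Solid-volume conservation: h(1−n) = h₀(1−n₀) ⇒ h = h₀·(1−n₀)/(1−n)
h = 0.109 × (1 − 0.49)/(1 − 0.0685) = 0.109 × 0.5475 = 0.0597 km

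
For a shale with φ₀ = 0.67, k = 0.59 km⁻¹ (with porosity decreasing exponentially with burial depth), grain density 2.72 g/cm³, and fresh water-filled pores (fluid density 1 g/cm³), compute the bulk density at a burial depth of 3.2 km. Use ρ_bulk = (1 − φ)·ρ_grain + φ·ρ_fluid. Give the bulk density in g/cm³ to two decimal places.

Porosity at depth: φ = 0.67·exp(−0.59×3.2) = 0.67×0.1514 = 0.1014
Bulk density: ρ_b = (1−φ)ρ_g + φ·ρ_f = 0.8986×2.72 + 0.1014×1
       = 2.444 + 0.101 = 2.546 g/cm³

2.55 g/cm³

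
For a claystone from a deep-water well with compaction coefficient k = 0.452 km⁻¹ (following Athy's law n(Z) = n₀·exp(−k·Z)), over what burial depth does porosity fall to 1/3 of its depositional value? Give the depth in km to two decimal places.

n/n₀ = 1/3 ⇒ exp(−k·Z) = 1/3 ⇒ Z = ln(3) / k
Z = 1.0986 / 0.452 = 2.431 km

2.43 km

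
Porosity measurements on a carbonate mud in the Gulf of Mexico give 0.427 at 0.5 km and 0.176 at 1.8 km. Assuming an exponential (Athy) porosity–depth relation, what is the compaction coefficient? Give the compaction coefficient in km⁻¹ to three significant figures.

Athy: phi(Z) = phi₀ e^(−βZ) ⇒ phi₁/phi₂ = e^{β(Z₂−Z₁)} ⇒ β = ln(phi₁/phi₂)/(Z₂−Z₁)
β = ln(0.427/0.176) / (1.8 − 0.5) = ln(2.426) / 1.3 = 0.8863 / 1.3 = 0.6818 km⁻¹

0.682 km⁻¹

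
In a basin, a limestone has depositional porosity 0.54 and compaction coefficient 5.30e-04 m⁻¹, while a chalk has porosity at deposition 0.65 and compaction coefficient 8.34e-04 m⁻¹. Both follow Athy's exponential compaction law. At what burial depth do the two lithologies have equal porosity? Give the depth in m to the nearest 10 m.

610 m

Working in km (1 km = 1000 m; β in km⁻¹ = β in m⁻¹ × 1000):
Set φ₀ₐ e^(−βₐd) = φ₀ᵦ e^(−βᵦd) ⇒ ln(φ₀ₐ/φ₀ᵦ) = (βₐ − βᵦ)·d
d = ln(0.54/0.65) / (0.53 − 0.834) = -0.1854 / -0.304 = 0.610 km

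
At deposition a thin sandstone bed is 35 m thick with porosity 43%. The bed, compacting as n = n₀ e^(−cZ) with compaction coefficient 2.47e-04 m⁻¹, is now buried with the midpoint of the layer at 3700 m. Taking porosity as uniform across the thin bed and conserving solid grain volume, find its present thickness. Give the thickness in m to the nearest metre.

Working in km (1 km = 1000 m; c in km⁻¹ = c in m⁻¹ × 1000):
Porosity at 3.7 km: n = 0.43·exp(−0.247×3.7) = 0.1724
Solid-volume conservation: h(1−n) = h₀(1−n₀) ⇒ h = h₀·(1−n₀)/(1−n)
h = 0.035 × (1 − 0.43)/(1 − 0.1724) = 0.035 × 0.6887 = 0.0241 km

24 m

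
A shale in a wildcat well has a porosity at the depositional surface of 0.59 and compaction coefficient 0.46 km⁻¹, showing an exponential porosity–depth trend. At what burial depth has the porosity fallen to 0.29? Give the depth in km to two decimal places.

Invert Athy's law: Z = ln(φ₀/φ) / c
Z = ln(0.59/0.29) / 0.46 = ln(2.034) / 0.46 = 0.7102 / 0.46 = 1.544 km

1.54 km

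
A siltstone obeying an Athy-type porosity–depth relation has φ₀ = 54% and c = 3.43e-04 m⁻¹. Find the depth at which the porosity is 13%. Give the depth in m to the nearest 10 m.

4150 m

Working in km (1 km = 1000 m; c in km⁻¹ = c in m⁻¹ × 1000):
Invert Athy's law: d = ln(φ₀/φ) / c
d = ln(0.54/0.13) / 0.343 = ln(4.154) / 0.343 = 1.4240 / 0.343 = 4.152 km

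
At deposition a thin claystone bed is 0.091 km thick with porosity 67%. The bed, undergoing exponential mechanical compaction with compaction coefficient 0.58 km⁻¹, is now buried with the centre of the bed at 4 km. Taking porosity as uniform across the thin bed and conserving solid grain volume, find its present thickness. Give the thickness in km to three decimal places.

Porosity at 4 km: φ = 0.67·exp(−0.58×4) = 0.0658
Solid-volume conservation: h(1−φ) = h₀(1−φ₀) ⇒ h = h₀·(1−φ₀)/(1−φ)
h = 0.091 × (1 − 0.67)/(1 − 0.0658) = 0.091 × 0.3533 = 0.0321 km

0.032 km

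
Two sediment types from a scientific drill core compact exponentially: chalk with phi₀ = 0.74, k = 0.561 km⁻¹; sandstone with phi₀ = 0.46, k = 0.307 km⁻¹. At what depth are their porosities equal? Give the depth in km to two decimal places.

Set phi₀ₐ e^(−kₐZ) = phi₀ᵦ e^(−kᵦZ) ⇒ ln(phi₀ₐ/phi₀ᵦ) = (kₐ − kᵦ)·Z
Z = ln(0.74/0.46) / (0.561 − 0.307) = 0.4754 / 0.254 = 1.872 km

1.87 km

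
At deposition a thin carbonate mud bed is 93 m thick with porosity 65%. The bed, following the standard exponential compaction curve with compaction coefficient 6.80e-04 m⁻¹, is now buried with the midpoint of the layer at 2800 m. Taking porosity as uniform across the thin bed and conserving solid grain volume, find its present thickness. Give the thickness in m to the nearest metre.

36 m

Working in km (1 km = 1000 m; k in km⁻¹ = k in m⁻¹ × 1000):
Porosity at 2.8 km: phi = 0.65·exp(−0.68×2.8) = 0.0968
Solid-volume conservation: h(1−phi) = h₀(1−phi₀) ⇒ h = h₀·(1−phi₀)/(1−phi)
h = 0.093 × (1 − 0.65)/(1 − 0.0968) = 0.093 × 0.3875 = 0.0360 km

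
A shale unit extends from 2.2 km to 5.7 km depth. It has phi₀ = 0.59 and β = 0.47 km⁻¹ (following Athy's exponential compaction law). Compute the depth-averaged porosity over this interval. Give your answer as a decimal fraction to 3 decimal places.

⟨phi⟩ = (1/(Z₂−Z₁)) ∫ phi₀ e^(−βZ) dZ = phi₀·(e^(−β·Z₁) − e^(−β·Z₂)) / (β·(Z₂−Z₁))
e^(−0.47×2.2) = 0.3556; e^(−0.47×5.7) = 0.0686
⟨phi⟩ = 0.59 × (0.3556 − 0.0686) / (0.47 × 3.5) = 0.59 × 0.1744 = 0.1029

0.103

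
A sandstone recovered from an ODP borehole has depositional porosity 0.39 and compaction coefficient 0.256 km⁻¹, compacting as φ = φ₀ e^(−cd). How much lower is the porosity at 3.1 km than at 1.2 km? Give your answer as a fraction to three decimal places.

φ(1.2) = 0.39·e^(−0.256×1.2) = 0.2868
φ(3.1) = 0.39·e^(−0.256×3.1) = 0.1764
Δφ = 0.2868 − 0.1764 = 0.1105

0.110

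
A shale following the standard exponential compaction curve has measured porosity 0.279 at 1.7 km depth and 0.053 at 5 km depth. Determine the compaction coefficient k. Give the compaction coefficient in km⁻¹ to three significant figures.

Athy: n(d) = n₀ e^(−kd) ⇒ n₁/n₂ = e^{k(d₂−d₁)} ⇒ k = ln(n₁/n₂)/(d₂−d₁)
k = ln(0.279/0.053) / (5 − 1.7) = ln(5.264) / 3.3 = 1.6609 / 3.3 = 0.5033 km⁻¹

0.503 km⁻¹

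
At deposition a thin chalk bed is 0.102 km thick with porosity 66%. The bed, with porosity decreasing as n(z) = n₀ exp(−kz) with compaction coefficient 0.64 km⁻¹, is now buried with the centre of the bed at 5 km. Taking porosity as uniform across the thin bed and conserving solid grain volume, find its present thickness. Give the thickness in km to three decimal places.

0.036 km

Porosity at 5 km: n = 0.66·exp(−0.64×5) = 0.0269
Solid-volume conservation: h(1−n) = h₀(1−n₀) ⇒ h = h₀·(1−n₀)/(1−n)
h = 0.102 × (1 − 0.66)/(1 − 0.0269) = 0.102 × 0.3494 = 0.0356 km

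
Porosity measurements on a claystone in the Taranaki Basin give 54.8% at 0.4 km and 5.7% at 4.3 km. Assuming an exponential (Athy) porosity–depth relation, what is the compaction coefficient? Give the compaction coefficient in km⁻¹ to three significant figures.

Athy: n(Z) = n₀ e^(−cZ) ⇒ n₁/n₂ = e^{c(Z₂−Z₁)} ⇒ c = ln(n₁/n₂)/(Z₂−Z₁)
c = ln(0.548/0.057) / (4.3 − 0.4) = ln(9.614) / 3.9 = 2.2632 / 3.9 = 0.5803 km⁻¹

0.580 km⁻¹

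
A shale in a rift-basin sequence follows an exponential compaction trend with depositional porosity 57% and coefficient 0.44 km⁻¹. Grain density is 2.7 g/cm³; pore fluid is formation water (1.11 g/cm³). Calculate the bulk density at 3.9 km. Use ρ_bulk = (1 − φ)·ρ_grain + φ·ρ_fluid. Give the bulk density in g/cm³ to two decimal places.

2.54 g/cm³

Porosity at depth: n = 0.57·exp(−0.44×3.9) = 0.57×0.1798 = 0.1025
Bulk density: ρ_b = (1−n)ρ_g + n·ρ_f = 0.8975×2.7 + 0.1025×1.11
       = 2.423 + 0.114 = 2.537 g/cm³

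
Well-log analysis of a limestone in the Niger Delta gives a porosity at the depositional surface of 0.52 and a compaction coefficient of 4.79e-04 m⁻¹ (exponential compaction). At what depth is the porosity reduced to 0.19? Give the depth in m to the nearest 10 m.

2100 m

Working in km (1 km = 1000 m; k in km⁻¹ = k in m⁻¹ × 1000):
Invert Athy's law: z = ln(phi₀/phi) / k
z = ln(0.52/0.19) / 0.479 = ln(2.737) / 0.479 = 1.0068 / 0.479 = 2.102 km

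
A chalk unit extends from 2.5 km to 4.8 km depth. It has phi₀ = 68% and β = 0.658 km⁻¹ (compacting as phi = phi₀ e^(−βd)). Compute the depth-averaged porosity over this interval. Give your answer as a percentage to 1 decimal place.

⟨phi⟩ = (1/(d₂−d₁)) ∫ phi₀ e^(−βd) dd = phi₀·(e^(−β·d₁) − e^(−β·d₂)) / (β·(d₂−d₁))
e^(−0.658×2.5) = 0.1930; e^(−0.658×4.8) = 0.0425
⟨phi⟩ = 0.68 × (0.1930 − 0.0425) / (0.658 × 2.3) = 0.68 × 0.0995 = 0.0676

6.8%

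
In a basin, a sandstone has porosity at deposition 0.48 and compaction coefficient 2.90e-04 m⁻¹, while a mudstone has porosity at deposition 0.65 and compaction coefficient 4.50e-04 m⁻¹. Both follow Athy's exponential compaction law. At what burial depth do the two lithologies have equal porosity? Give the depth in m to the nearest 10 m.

Working in km (1 km = 1000 m; k in km⁻¹ = k in m⁻¹ × 1000):
Set phi₀ₐ e^(−kₐd) = phi₀ᵦ e^(−kᵦd) ⇒ ln(phi₀ₐ/phi₀ᵦ) = (kₐ − kᵦ)·d
d = ln(0.48/0.65) / (0.29 − 0.45) = -0.3032 / -0.16 = 1.895 km

1890 m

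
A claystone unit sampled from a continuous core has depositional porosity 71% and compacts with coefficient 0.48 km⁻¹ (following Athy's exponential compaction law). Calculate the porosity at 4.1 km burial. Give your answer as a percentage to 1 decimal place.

phi = phi₀·exp(−β·Z) = 0.71 × exp(−0.48 × 4.1) = 0.71 × exp(−1.968)
  = 0.71 × 0.1397 = 0.0992

9.9%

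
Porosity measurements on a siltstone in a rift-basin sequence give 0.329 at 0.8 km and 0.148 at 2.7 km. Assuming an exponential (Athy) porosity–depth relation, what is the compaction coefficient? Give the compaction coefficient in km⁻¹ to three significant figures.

0.420 km⁻¹

Athy: phi(z) = phi₀ e^(−kz) ⇒ phi₁/phi₂ = e^{k(z₂−z₁)} ⇒ k = ln(phi₁/phi₂)/(z₂−z₁)
k = ln(0.329/0.148) / (2.7 − 0.8) = ln(2.223) / 1.9 = 0.7988 / 1.9 = 0.4204 km⁻¹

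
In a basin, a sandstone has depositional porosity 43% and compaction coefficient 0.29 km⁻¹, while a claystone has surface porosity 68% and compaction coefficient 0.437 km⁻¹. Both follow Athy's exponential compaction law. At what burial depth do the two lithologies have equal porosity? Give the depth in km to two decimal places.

Set φ₀ₐ e^(−cₐd) = φ₀ᵦ e^(−cᵦd) ⇒ ln(φ₀ₐ/φ₀ᵦ) = (cₐ − cᵦ)·d
d = ln(0.43/0.68) / (0.29 − 0.437) = -0.4583 / -0.147 = 3.118 km

3.12 km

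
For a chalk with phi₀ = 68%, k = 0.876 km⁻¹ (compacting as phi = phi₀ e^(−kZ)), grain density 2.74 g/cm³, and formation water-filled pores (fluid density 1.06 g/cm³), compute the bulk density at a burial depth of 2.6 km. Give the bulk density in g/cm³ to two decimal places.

2.62 g/cm³

Porosity at depth: phi = 0.68·exp(−0.876×2.6) = 0.68×0.1025 = 0.0697
Bulk density: ρ_b = (1−phi)ρ_g + phi·ρ_f = 0.9303×2.74 + 0.0697×1.06
       = 2.549 + 0.074 = 2.623 g/cm³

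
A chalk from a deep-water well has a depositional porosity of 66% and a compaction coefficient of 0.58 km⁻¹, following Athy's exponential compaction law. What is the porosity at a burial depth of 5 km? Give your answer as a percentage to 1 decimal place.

3.6%

n = n₀·exp(−β·d) = 0.66 × exp(−0.58 × 5) = 0.66 × exp(−2.9)
  = 0.66 × 0.0550 = 0.0363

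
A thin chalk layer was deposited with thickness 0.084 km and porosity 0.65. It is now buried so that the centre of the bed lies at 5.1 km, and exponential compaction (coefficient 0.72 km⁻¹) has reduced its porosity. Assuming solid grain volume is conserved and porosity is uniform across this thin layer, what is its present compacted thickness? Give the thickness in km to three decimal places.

Porosity at 5.1 km: phi = 0.65·exp(−0.72×5.1) = 0.0165
Solid-volume conservation: h(1−phi) = h₀(1−phi₀) ⇒ h = h₀·(1−phi₀)/(1−phi)
h = 0.084 × (1 − 0.65)/(1 − 0.0165) = 0.084 × 0.3559 = 0.0299 km

0.030 km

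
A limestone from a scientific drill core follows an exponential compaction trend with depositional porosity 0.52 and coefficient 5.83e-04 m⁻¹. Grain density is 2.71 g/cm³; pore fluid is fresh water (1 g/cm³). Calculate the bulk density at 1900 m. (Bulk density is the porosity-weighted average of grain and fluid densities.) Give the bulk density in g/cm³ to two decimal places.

Working in km (1 km = 1000 m; k in km⁻¹ = k in m⁻¹ × 1000):
Porosity at depth: φ = 0.52·exp(−0.583×1.9) = 0.52×0.3303 = 0.1718
Bulk density: ρ_b = (1−φ)ρ_g + φ·ρ_f = 0.8282×2.71 + 0.1718×1
       = 2.245 + 0.172 = 2.416 g/cm³

2.42 g/cm³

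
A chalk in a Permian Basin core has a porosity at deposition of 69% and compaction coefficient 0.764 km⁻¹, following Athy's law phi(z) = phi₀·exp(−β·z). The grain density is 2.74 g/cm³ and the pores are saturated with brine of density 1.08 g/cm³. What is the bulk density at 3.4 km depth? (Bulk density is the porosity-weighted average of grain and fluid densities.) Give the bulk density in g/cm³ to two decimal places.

Porosity at depth: phi = 0.69·exp(−0.764×3.4) = 0.69×0.0745 = 0.0514
Bulk density: ρ_b = (1−phi)ρ_g + phi·ρ_f = 0.9486×2.74 + 0.0514×1.08
       = 2.599 + 0.055 = 2.655 g/cm³

2.65 g/cm³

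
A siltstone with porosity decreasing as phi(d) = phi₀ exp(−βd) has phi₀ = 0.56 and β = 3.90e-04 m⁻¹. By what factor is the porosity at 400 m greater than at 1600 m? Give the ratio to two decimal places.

Working in km (1 km = 1000 m; β in km⁻¹ = β in m⁻¹ × 1000):
phi(d₁)/phi(d₂) = e^(−β·d₁)/e^(−β·d₂) = e^{β(d₂−d₁)}
= exp(0.39 × 1.2) = exp(0.468) = 1.5968

1.60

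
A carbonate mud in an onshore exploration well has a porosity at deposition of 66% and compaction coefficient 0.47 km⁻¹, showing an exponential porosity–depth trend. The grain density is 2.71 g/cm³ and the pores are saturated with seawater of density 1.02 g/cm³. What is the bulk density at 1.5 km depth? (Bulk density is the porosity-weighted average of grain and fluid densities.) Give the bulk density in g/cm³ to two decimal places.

Porosity at depth: φ = 0.66·exp(−0.47×1.5) = 0.66×0.4941 = 0.3261
Bulk density: ρ_b = (1−φ)ρ_g + φ·ρ_f = 0.6739×2.71 + 0.3261×1.02
       = 1.826 + 0.333 = 2.159 g/cm³

2.16 g/cm³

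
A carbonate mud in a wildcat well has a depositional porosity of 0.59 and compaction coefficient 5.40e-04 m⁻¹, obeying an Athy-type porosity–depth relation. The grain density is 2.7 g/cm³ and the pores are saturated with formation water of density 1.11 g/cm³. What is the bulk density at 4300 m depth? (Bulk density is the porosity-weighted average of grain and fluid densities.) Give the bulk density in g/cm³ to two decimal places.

Working in km (1 km = 1000 m; c in km⁻¹ = c in m⁻¹ × 1000):
Porosity at depth: φ = 0.59·exp(−0.54×4.3) = 0.59×0.0981 = 0.0579
Bulk density: ρ_b = (1−φ)ρ_g + φ·ρ_f = 0.9421×2.7 + 0.0579×1.11
       = 2.544 + 0.064 = 2.608 g/cm³

2.61 g/cm³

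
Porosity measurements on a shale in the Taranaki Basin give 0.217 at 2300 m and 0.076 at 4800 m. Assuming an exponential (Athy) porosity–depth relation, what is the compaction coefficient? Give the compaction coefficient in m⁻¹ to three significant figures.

Working in km (1 km = 1000 m; β in km⁻¹ = β in m⁻¹ × 1000):
Athy: φ(Z) = φ₀ e^(−βZ) ⇒ φ₁/φ₂ = e^{β(Z₂−Z₁)} ⇒ β = ln(φ₁/φ₂)/(Z₂−Z₁)
β = ln(0.217/0.076) / (4.8 − 2.3) = ln(2.855) / 2.5 = 1.0492 / 2.5 = 0.4197 km⁻¹

0.000420 m⁻¹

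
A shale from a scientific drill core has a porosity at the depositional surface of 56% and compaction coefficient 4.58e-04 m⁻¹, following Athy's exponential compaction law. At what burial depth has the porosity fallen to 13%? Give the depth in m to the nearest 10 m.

3190 m

Working in km (1 km = 1000 m; β in km⁻¹ = β in m⁻¹ × 1000):
Invert Athy's law: z = ln(φ₀/φ) / β
z = ln(0.56/0.13) / 0.458 = ln(4.308) / 0.458 = 1.4604 / 0.458 = 3.189 km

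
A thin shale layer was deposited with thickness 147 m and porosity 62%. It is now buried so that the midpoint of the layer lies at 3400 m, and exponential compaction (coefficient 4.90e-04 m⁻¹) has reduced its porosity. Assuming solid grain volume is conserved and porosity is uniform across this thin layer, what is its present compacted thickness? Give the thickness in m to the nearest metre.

63 m

Working in km (1 km = 1000 m; β in km⁻¹ = β in m⁻¹ × 1000):
Porosity at 3.4 km: phi = 0.62·exp(−0.49×3.4) = 0.1172
Solid-volume conservation: h(1−phi) = h₀(1−phi₀) ⇒ h = h₀·(1−phi₀)/(1−phi)
h = 0.147 × (1 − 0.62)/(1 − 0.1172) = 0.147 × 0.4304 = 0.0633 km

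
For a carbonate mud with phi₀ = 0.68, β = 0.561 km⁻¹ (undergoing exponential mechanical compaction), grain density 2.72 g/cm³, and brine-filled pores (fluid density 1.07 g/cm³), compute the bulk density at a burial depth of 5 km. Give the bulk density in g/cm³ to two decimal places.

Porosity at depth: phi = 0.68·exp(−0.561×5) = 0.68×0.0605 = 0.0411
Bulk density: ρ_b = (1−phi)ρ_g + phi·ρ_f = 0.9589×2.72 + 0.0411×1.07
       = 2.608 + 0.044 = 2.652 g/cm³

2.65 g/cm³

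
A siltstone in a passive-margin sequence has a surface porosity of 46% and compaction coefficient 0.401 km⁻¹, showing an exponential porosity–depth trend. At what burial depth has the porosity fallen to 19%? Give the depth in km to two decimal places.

2.20 km

Invert Athy's law: Z = ln(φ₀/φ) / c
Z = ln(0.46/0.19) / 0.401 = ln(2.421) / 0.401 = 0.8842 / 0.401 = 2.205 km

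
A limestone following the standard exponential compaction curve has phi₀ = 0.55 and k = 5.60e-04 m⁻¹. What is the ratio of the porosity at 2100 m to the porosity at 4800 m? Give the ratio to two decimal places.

Working in km (1 km = 1000 m; k in km⁻¹ = k in m⁻¹ × 1000):
phi(d₁)/phi(d₂) = e^(−k·d₁)/e^(−k·d₂) = e^{k(d₂−d₁)}
= exp(0.56 × 2.7) = exp(1.512) = 4.5358

4.54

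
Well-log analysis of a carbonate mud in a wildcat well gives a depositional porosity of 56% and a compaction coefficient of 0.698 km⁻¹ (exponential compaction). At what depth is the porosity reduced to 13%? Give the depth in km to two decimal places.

Invert Athy's law: d = ln(φ₀/φ) / k
d = ln(0.56/0.13) / 0.698 = ln(4.308) / 0.698 = 1.4604 / 0.698 = 2.092 km

2.09 km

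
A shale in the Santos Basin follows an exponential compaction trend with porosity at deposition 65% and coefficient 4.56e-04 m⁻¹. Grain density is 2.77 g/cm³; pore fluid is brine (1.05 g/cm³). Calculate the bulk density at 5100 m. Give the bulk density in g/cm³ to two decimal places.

2.66 g/cm³

Working in km (1 km = 1000 m; c in km⁻¹ = c in m⁻¹ × 1000):
Porosity at depth: φ = 0.65·exp(−0.456×5.1) = 0.65×0.0977 = 0.0635
Bulk density: ρ_b = (1−φ)ρ_g + φ·ρ_f = 0.9365×2.77 + 0.0635×1.05
       = 2.594 + 0.067 = 2.661 g/cm³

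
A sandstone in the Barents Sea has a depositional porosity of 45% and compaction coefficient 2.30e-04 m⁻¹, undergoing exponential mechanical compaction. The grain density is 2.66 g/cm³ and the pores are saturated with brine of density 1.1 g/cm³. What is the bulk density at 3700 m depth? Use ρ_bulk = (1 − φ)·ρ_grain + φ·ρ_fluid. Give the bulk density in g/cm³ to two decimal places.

Working in km (1 km = 1000 m; k in km⁻¹ = k in m⁻¹ × 1000):
Porosity at depth: phi = 0.45·exp(−0.23×3.7) = 0.45×0.4270 = 0.1921
Bulk density: ρ_b = (1−phi)ρ_g + phi·ρ_f = 0.8079×2.66 + 0.1921×1.1
       = 2.149 + 0.211 = 2.360 g/cm³

2.36 g/cm³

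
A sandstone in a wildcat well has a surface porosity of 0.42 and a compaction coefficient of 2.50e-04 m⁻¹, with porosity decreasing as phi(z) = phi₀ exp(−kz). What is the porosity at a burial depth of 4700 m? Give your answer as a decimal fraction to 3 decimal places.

Working in km (1 km = 1000 m; k in km⁻¹ = k in m⁻¹ × 1000):
phi = phi₀·exp(−k·z) = 0.42 × exp(−0.25 × 4.7) = 0.42 × exp(−1.175)
  = 0.42 × 0.3088 = 0.1297

0.130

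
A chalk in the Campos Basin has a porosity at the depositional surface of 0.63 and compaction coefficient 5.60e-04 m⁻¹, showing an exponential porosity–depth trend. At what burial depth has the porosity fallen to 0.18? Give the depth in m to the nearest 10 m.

Working in km (1 km = 1000 m; c in km⁻¹ = c in m⁻¹ × 1000):
Invert Athy's law: z = ln(φ₀/φ) / c
z = ln(0.63/0.18) / 0.56 = ln(3.5) / 0.56 = 1.2528 / 0.56 = 2.237 km

2240 m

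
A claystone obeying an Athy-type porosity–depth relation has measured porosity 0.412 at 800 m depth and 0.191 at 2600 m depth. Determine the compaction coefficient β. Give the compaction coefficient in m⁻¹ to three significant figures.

Working in km (1 km = 1000 m; β in km⁻¹ = β in m⁻¹ × 1000):
Athy: φ(Z) = φ₀ e^(−βZ) ⇒ φ₁/φ₂ = e^{β(Z₂−Z₁)} ⇒ β = ln(φ₁/φ₂)/(Z₂−Z₁)
β = ln(0.412/0.191) / (2.6 − 0.8) = ln(2.157) / 1.8 = 0.7687 / 1.8 = 0.4271 km⁻¹

0.000427 m⁻¹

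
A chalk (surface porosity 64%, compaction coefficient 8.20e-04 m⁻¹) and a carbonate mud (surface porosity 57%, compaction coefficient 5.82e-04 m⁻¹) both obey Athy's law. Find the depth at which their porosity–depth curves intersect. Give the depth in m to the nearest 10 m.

490 m

Working in km (1 km = 1000 m; k in km⁻¹ = k in m⁻¹ × 1000):
Set φ₀ₐ e^(−kₐd) = φ₀ᵦ e^(−kᵦd) ⇒ ln(φ₀ₐ/φ₀ᵦ) = (kₐ − kᵦ)·d
d = ln(0.64/0.57) / (0.82 − 0.582) = 0.1158 / 0.238 = 0.487 km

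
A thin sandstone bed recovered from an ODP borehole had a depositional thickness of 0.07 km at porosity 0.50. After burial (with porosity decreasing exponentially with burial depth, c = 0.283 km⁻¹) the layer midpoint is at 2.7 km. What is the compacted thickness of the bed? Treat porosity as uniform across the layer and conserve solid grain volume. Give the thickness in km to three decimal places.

0.046 km

Porosity at 2.7 km: φ = 0.5·exp(−0.283×2.7) = 0.2329
Solid-volume conservation: h(1−φ) = h₀(1−φ₀) ⇒ h = h₀·(1−φ₀)/(1−φ)
h = 0.07 × (1 − 0.5)/(1 − 0.2329) = 0.07 × 0.6518 = 0.0456 km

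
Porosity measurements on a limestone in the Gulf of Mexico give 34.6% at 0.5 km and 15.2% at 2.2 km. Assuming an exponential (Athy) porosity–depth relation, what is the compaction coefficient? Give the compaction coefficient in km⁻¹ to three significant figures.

Athy: phi(Z) = phi₀ e^(−kZ) ⇒ phi₁/phi₂ = e^{k(Z₂−Z₁)} ⇒ k = ln(phi₁/phi₂)/(Z₂−Z₁)
k = ln(0.346/0.152) / (2.2 − 0.5) = ln(2.276) / 1.7 = 0.8226 / 1.7 = 0.4839 km⁻¹

0.484 km⁻¹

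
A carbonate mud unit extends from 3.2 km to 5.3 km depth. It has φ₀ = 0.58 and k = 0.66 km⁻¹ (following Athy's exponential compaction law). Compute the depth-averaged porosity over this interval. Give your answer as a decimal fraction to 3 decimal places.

⟨φ⟩ = (1/(z₂−z₁)) ∫ φ₀ e^(−kz) dz = φ₀·(e^(−k·z₁) − e^(−k·z₂)) / (k·(z₂−z₁))
e^(−0.66×3.2) = 0.1210; e^(−0.66×5.3) = 0.0303
⟨φ⟩ = 0.58 × (0.1210 − 0.0303) / (0.66 × 2.1) = 0.58 × 0.0655 = 0.0380

0.038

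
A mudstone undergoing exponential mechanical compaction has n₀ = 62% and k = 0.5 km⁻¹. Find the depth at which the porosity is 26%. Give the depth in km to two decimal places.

Invert Athy's law: z = ln(n₀/n) / k
z = ln(0.62/0.26) / 0.5 = ln(2.385) / 0.5 = 0.8690 / 0.5 = 1.738 km

1.74 km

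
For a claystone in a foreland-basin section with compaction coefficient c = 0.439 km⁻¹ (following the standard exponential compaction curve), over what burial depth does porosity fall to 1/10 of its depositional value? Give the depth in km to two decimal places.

5.25 km

φ/φ₀ = 1/10 ⇒ exp(−c·z) = 1/10 ⇒ z = ln(10) / c
z = 2.3026 / 0.439 = 5.245 km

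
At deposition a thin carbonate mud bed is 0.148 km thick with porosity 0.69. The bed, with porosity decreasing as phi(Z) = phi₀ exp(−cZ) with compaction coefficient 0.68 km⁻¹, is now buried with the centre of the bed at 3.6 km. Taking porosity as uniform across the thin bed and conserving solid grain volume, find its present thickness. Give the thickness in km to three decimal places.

0.049 km

Porosity at 3.6 km: phi = 0.69·exp(−0.68×3.6) = 0.0597
Solid-volume conservation: h(1−phi) = h₀(1−phi₀) ⇒ h = h₀·(1−phi₀)/(1−phi)
h = 0.148 × (1 − 0.69)/(1 − 0.0597) = 0.148 × 0.3297 = 0.0488 km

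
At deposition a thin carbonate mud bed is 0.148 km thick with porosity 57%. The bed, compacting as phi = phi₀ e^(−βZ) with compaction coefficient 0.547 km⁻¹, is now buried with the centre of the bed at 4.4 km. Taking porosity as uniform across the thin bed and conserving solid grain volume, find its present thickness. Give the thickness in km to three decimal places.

0.067 km

Porosity at 4.4 km: phi = 0.57·exp(−0.547×4.4) = 0.0514
Solid-volume conservation: h(1−phi) = h₀(1−phi₀) ⇒ h = h₀·(1−phi₀)/(1−phi)
h = 0.148 × (1 − 0.57)/(1 − 0.0514) = 0.148 × 0.4533 = 0.0671 km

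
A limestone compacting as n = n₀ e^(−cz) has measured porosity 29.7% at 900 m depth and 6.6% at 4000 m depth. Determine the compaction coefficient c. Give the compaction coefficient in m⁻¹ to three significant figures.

Working in km (1 km = 1000 m; c in km⁻¹ = c in m⁻¹ × 1000):
Athy: n(z) = n₀ e^(−cz) ⇒ n₁/n₂ = e^{c(z₂−z₁)} ⇒ c = ln(n₁/n₂)/(z₂−z₁)
c = ln(0.297/0.066) / (4 − 0.9) = ln(4.5) / 3.1 = 1.5041 / 3.1 = 0.4852 km⁻¹

0.000485 m⁻¹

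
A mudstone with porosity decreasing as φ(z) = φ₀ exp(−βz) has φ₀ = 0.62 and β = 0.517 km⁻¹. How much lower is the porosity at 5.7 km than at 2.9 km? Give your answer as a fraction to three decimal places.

0.106

φ(2.9) = 0.62·e^(−0.517×2.9) = 0.1384
φ(5.7) = 0.62·e^(−0.517×5.7) = 0.0326
Δφ = 0.1384 − 0.0326 = 0.1059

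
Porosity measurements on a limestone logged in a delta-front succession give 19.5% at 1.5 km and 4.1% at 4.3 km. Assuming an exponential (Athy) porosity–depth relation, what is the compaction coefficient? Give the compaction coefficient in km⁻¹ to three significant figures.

Athy: phi(z) = phi₀ e^(−cz) ⇒ phi₁/phi₂ = e^{c(z₂−z₁)} ⇒ c = ln(phi₁/phi₂)/(z₂−z₁)
c = ln(0.195/0.041) / (4.3 − 1.5) = ln(4.756) / 2.8 = 1.5594 / 2.8 = 0.5569 km⁻¹

0.557 km⁻¹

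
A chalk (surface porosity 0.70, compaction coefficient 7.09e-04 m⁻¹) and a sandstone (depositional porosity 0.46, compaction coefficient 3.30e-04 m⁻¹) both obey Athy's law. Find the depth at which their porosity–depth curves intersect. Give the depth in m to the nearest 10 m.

Working in km (1 km = 1000 m; β in km⁻¹ = β in m⁻¹ × 1000):
Set phi₀ₐ e^(−βₐz) = phi₀ᵦ e^(−βᵦz) ⇒ ln(phi₀ₐ/phi₀ᵦ) = (βₐ − βᵦ)·z
z = ln(0.7/0.46) / (0.709 − 0.33) = 0.4199 / 0.379 = 1.108 km

1110 m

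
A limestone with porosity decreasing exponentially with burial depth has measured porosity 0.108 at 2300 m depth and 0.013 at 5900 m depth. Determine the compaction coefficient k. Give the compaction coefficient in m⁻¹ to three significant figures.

Working in km (1 km = 1000 m; k in km⁻¹ = k in m⁻¹ × 1000):
Athy: phi(Z) = phi₀ e^(−kZ) ⇒ phi₁/phi₂ = e^{k(Z₂−Z₁)} ⇒ k = ln(phi₁/phi₂)/(Z₂−Z₁)
k = ln(0.108/0.013) / (5.9 − 2.3) = ln(8.308) / 3.6 = 2.1172 / 3.6 = 0.5881 km⁻¹

0.000588 m⁻¹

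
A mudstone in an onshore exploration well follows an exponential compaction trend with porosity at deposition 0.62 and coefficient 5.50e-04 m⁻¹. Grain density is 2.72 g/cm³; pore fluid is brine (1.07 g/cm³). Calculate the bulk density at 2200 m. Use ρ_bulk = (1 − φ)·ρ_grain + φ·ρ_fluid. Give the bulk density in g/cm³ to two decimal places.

2.41 g/cm³

Working in km (1 km = 1000 m; β in km⁻¹ = β in m⁻¹ × 1000):
Porosity at depth: phi = 0.62·exp(−0.55×2.2) = 0.62×0.2982 = 0.1849
Bulk density: ρ_b = (1−phi)ρ_g + phi·ρ_f = 0.8151×2.72 + 0.1849×1.07
       = 2.217 + 0.198 = 2.415 g/cm³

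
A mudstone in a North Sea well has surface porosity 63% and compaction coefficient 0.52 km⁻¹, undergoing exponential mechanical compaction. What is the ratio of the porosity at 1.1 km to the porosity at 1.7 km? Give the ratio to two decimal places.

φ(Z₁)/φ(Z₂) = e^(−β·Z₁)/e^(−β·Z₂) = e^{β(Z₂−Z₁)}
= exp(0.52 × 0.6) = exp(0.312) = 1.3662

1.37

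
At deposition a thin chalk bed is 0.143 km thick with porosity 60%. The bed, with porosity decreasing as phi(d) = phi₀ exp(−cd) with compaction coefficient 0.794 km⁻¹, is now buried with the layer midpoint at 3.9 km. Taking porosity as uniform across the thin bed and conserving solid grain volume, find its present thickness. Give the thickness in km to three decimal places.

Porosity at 3.9 km: phi = 0.6·exp(−0.794×3.9) = 0.0271
Solid-volume conservation: h(1−phi) = h₀(1−phi₀) ⇒ h = h₀·(1−phi₀)/(1−phi)
h = 0.143 × (1 − 0.6)/(1 − 0.0271) = 0.143 × 0.4112 = 0.0588 km

0.059 km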